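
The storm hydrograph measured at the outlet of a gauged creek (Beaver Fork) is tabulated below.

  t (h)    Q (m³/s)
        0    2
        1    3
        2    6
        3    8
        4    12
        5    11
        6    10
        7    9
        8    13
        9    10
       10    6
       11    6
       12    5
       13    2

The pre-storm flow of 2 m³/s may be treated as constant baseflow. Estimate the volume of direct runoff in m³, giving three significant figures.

Direct-runoff ordinates (Q − Q_b): 0.0, 1.0, 4.0, 6.0, 10.0, 9.0, 8.0, 7.0, 11.0, 8.0, 4.0, 4.0, 3.0, 0.0 m³/s.
ΣQ_DR = 75.00 m³/s.
With Δt = 1 h = 3600 s, V = ΣQ_DR · Δt = 75.00 × 3600 = 2.70 × 10^5 m³.

V ≈ 2.70 × 10^5 m³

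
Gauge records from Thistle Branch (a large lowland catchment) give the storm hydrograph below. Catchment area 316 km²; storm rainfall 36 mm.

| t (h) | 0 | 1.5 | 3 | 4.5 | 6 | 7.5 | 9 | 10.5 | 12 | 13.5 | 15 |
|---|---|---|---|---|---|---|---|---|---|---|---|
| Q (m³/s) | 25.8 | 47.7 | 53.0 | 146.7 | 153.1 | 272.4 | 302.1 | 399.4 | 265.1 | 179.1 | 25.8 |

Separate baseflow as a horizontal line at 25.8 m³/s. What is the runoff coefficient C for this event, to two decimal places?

C ≈ 0.75

ΣQ_DR = 1586 m³/s; V = ΣQ_DR·Δt = 8.567 × 10^6 m³.
Runoff depth d = V / A = 27.11 mm.
C = d / P = 27.11 / 36 = 0.75.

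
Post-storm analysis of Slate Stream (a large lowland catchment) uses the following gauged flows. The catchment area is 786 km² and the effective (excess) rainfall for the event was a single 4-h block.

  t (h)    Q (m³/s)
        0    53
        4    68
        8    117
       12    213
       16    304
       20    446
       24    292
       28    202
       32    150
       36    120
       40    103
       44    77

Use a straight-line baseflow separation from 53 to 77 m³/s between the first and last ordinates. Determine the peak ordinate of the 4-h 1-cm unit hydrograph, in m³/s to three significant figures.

Direct runoff: 0.00, 12.82, 59.64, 153.45, 242.27, 382.09, 225.91, 133.73, 79.55, 47.36, 28.18, 0.00 m³/s; ΣQ_DR = 1365 m³/s, peak = 382.09 m³/s.
Runoff depth d = ΣQ_DR·Δt / A = 1365 × 14400 / (786 km²) = 25.01 mm.
The 1-cm UH is the DRH scaled by (10 mm)/d, so U_p = 382.09 × 10/25.01 = 153 m³/s.

U_p ≈ 153 m³/s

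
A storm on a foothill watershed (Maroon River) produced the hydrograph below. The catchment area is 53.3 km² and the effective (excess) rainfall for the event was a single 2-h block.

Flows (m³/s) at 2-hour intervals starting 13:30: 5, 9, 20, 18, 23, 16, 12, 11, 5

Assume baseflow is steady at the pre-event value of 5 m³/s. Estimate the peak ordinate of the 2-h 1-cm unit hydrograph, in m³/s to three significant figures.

Direct runoff: 0.0, 4.0, 15.0, 13.0, 18.0, 11.0, 7.0, 6.0, 0.0 m³/s; ΣQ_DR = 74.00 m³/s, peak = 18.0 m³/s.
Runoff depth d = ΣQ_DR·Δt / A = 74.00 × 7200 / (53.3 km²) = 9.996 mm.
The 1-cm UH is the DRH scaled by (10 mm)/d, so U_p = 18.0 × 10/9.996 = 18.0 m³/s.

U_p ≈ 18.0 m³/s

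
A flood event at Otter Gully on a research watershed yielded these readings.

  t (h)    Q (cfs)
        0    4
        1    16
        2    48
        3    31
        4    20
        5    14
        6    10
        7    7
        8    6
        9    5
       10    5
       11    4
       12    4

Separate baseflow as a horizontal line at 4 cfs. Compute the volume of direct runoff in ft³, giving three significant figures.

V ≈ 4.39 × 10^5 ft³

Direct-runoff ordinates (Q − Q_b): 0.0, 12.0, 44.0, 27.0, 16.0, 10.0, 6.0, 3.0, 2.0, 1.0, 1.0, 0.0, 0.0 cfs.
ΣQ_DR = 122.0 cfs.
With Δt = 1 h = 3600 s, V = ΣQ_DR · Δt = 122.0 × 3600 = 4.39 × 10^5 ft³.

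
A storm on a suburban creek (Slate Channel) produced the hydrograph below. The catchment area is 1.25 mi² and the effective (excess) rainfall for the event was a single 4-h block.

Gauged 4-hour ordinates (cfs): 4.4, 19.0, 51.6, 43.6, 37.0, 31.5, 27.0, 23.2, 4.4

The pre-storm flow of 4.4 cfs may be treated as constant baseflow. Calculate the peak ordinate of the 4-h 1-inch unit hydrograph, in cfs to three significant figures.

Direct runoff: 0.0, 14.6, 47.2, 39.2, 32.6, 27.1, 22.6, 18.8, 0.0 cfs; ΣQ_DR = 202.1 cfs, peak = 47.2 cfs.
Runoff depth d = ΣQ_DR·Δt / A = 202.1 × 14400 / (1.25 mi²) = 1.002 in.
The 1-inch UH is the DRH scaled by (1 in)/d, so U_p = 47.2 × 1/1.002 = 47.1 cfs.

U_p ≈ 47.1 cfs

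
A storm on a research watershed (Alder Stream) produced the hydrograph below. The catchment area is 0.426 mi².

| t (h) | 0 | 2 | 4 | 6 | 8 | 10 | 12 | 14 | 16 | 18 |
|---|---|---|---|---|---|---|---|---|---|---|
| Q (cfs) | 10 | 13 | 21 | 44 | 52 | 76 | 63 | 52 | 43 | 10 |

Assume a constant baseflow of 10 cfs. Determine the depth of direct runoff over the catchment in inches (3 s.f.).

Direct runoff: 0.0, 3.0, 11.0, 34.0, 42.0, 66.0, 53.0, 42.0, 33.0, 0.0 cfs; ΣQ_DR = 284.0 cfs.
V = ΣQ_DR · Δt = 284.0 × 7200 s = 2.045 × 10^6 ft³.
Over A = 0.426 mi², depth = V / A = 2.07 in.

d ≈ 2.07 in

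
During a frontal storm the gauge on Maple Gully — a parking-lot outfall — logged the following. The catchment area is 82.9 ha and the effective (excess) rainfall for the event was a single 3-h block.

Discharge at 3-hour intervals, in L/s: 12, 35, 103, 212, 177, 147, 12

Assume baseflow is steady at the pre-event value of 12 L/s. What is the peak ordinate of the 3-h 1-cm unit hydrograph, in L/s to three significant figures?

Direct runoff: 0.0, 23.0, 91.0, 200.0, 165.0, 135.0, 0.0 L/s; ΣQ_DR = 614.0 L/s, peak = 200.0 L/s.
Runoff depth d = ΣQ_DR·Δt / A = 614.0 × 10800 / (82.9 ha) = 7.999 mm.
The 1-cm UH is the DRH scaled by (10 mm)/d, so U_p = 200.0 × 10/7.999 = 250 L/s.

U_p ≈ 250 L/s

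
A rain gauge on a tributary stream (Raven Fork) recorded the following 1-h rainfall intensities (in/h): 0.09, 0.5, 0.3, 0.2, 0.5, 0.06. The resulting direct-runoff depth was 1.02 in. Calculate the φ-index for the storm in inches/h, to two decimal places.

Only the 4 blocks with intensity above φ contribute runoff: 0.5, 0.3, 0.2, 0.5 in/h.
Σ(I−φ)·Δt = d  ⇒  (0.5+0.3+0.2+0.5 − 4φ)·1 = 1.02
φ = (1.500 − 1.02/1) / 4 = 0.12 in/h.

φ ≈ 0.12 in/h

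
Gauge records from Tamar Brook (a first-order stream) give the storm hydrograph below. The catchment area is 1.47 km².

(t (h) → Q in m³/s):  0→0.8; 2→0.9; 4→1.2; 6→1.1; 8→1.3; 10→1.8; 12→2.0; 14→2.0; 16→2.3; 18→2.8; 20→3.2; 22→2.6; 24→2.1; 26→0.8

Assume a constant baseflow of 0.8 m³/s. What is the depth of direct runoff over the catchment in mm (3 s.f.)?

Direct runoff: 0.0, 0.1, 0.4, 0.3, 0.5, 1.0, 1.2, 1.2, 1.5, 2.0, 2.4, 1.8, 1.3, 0.0 m³/s; ΣQ_DR = 13.70 m³/s.
V = ΣQ_DR · Δt = 13.70 × 7200 s = 98640 m³.
Over A = 1.47 km², depth = V / A = 67.1 mm.

d ≈ 67.1 mm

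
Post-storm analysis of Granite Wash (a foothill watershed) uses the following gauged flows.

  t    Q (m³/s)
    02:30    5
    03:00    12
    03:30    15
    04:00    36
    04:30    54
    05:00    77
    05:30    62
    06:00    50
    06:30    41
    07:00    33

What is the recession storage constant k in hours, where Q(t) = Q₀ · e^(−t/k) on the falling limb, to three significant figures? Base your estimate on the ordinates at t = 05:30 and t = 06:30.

On the falling limb, Q drops from 62 to 41 m³/s between t = 05:30 and t = 06:30 (Δt = 1 h).
k = −Δt / ln(Q₂/Q₁) = −1 / ln(41/62) = 2.42 h.

k ≈ 2.42 h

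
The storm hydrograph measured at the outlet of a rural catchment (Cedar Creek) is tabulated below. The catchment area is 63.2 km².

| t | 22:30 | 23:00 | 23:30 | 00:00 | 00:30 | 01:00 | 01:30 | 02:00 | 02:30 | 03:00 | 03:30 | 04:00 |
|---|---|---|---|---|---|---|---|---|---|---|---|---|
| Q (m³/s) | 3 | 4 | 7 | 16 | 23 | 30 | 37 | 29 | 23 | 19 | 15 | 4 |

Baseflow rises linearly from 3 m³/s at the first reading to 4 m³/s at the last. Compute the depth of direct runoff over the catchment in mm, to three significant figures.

d ≈ 4.78 mm

Direct runoff: 0.00, 0.91, 3.82, 12.73, 19.64, 26.55, 33.45, 25.36, 19.27, 15.18, 11.09, 0.00 m³/s; ΣQ_DR = 168.0 m³/s.
V = ΣQ_DR · Δt = 168.0 × 1800 s = 3.024 × 10^5 m³.
Over A = 63.2 km², depth = V / A = 4.78 mm.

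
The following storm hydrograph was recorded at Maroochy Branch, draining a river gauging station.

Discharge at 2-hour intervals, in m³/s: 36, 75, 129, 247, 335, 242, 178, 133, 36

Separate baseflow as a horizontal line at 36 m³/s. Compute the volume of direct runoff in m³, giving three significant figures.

V ≈ 7.83 × 10^6 m³

Direct-runoff ordinates (Q − Q_b): 0.0, 39.0, 93.0, 211.0, 299.0, 206.0, 142.0, 97.0, 0.0 m³/s.
ΣQ_DR = 1087 m³/s.
With Δt = 2 h = 7200 s, V = ΣQ_DR · Δt = 1087 × 7200 = 7.83 × 10^6 m³.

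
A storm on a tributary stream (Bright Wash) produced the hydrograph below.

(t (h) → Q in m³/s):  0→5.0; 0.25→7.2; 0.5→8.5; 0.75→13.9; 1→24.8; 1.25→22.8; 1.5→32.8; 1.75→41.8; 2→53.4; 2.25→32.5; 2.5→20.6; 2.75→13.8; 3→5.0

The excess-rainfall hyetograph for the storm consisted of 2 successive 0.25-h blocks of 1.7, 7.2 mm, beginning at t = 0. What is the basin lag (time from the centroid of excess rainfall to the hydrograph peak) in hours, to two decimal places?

Centroid of excess rainfall: t_c = Σ P_i·t̄_i / ΣP_i = 0.3272 h (block centres at 0.125, 0.375 h).
Hydrograph peak occurs at t = 2 h, so basin lag t_L = 2 − 0.3272 = 1.67 h.

t_L ≈ 1.67 h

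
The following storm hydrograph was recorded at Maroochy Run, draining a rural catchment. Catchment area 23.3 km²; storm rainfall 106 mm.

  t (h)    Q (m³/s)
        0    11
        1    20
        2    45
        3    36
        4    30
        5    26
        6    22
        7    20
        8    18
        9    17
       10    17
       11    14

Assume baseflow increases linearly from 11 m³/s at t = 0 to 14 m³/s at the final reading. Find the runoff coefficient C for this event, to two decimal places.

ΣQ_DR = 126.0 m³/s; V = ΣQ_DR·Δt = 4.536 × 10^5 m³.
Runoff depth d = V / A = 19.47 mm.
C = d / P = 19.47 / 106 = 0.18.

C ≈ 0.18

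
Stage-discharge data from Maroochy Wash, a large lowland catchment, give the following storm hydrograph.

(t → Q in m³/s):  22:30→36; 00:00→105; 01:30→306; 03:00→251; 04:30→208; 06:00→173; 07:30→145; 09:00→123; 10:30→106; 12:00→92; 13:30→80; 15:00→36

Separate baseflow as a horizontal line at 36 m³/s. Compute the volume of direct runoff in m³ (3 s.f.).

Direct-runoff ordinates (Q − Q_b): 0.0, 69.0, 270.0, 215.0, 172.0, 137.0, 109.0, 87.0, 70.0, 56.0, 44.0, 0.0 m³/s.
ΣQ_DR = 1229 m³/s.
With Δt = 1.5 h = 5400 s, V = ΣQ_DR · Δt = 1229 × 5400 = 6.64 × 10^6 m³.

V ≈ 6.64 × 10^6 m³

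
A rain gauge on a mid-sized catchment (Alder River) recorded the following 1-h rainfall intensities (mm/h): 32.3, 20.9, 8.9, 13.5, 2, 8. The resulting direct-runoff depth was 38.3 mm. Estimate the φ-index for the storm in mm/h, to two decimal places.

Only the 3 blocks with intensity above φ contribute runoff: 32.3, 20.9, 13.5 mm/h.
Σ(I−φ)·Δt = d  ⇒  (32.3+20.9+13.5 − 3φ)·1 = 38.3
φ = (66.70 − 38.3/1) / 3 = 9.47 mm/h.

φ ≈ 9.47 mm/h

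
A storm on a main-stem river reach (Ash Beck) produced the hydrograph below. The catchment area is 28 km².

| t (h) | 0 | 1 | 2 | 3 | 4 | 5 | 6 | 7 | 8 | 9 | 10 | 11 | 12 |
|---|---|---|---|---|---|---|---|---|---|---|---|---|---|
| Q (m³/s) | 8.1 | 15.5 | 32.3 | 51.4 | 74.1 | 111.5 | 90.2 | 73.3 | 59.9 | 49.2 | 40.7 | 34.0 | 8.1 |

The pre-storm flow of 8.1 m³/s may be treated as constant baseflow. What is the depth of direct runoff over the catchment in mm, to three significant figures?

d ≈ 69.8 mm

Direct runoff: 0.0, 7.4, 24.2, 43.3, 66.0, 103.4, 82.1, 65.2, 51.8, 41.1, 32.6, 25.9, 0.0 m³/s; ΣQ_DR = 543.0 m³/s.
V = ΣQ_DR · Δt = 543.0 × 3600 s = 1.955 × 10^6 m³.
Over A = 28 km², depth = V / A = 69.8 mm.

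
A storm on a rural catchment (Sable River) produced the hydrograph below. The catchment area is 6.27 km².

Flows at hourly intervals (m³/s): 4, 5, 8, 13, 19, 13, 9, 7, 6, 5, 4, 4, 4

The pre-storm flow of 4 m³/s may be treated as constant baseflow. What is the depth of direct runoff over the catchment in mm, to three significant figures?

d ≈ 28.1 mm

Direct runoff: 0.0, 1.0, 4.0, 9.0, 15.0, 9.0, 5.0, 3.0, 2.0, 1.0, 0.0, 0.0, 0.0 m³/s; ΣQ_DR = 49.00 m³/s.
V = ΣQ_DR · Δt = 49.00 × 3600 s = 1.764 × 10^5 m³.
Over A = 6.27 km², depth = V / A = 28.1 mm.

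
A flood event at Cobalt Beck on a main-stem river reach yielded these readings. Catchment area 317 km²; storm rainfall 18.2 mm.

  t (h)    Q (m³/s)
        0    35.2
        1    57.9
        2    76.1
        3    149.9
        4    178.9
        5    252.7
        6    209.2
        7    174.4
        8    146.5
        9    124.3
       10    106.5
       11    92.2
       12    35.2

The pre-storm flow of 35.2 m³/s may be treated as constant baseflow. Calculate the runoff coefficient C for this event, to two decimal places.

C ≈ 0.74

ΣQ_DR = 1181 m³/s; V = ΣQ_DR·Δt = 4.253 × 10^6 m³.
Runoff depth d = V / A = 13.42 mm.
C = d / P = 13.42 / 18.2 = 0.74.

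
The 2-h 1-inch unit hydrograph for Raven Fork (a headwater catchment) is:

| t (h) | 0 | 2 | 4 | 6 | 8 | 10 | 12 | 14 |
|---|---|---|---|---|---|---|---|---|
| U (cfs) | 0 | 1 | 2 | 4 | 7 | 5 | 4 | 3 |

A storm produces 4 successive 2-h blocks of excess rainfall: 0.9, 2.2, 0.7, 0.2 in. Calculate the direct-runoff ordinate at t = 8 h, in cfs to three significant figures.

Q ≈ 16.7 cfs

By discrete convolution, Q_j = Σ (P_i / 1 in) · U_{j−i}.
At t = 8 h (j=4): Q = (0.9/1)·7 + (2.2/1)·4 + (0.7/1)·2 + (0.2/1)·1 = 16.7 cfs.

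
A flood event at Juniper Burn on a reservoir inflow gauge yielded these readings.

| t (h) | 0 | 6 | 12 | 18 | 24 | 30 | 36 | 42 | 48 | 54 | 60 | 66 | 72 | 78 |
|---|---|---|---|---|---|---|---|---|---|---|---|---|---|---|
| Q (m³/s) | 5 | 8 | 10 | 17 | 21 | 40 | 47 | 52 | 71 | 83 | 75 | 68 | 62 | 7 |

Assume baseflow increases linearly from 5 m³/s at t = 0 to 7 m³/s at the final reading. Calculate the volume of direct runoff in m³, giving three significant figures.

Direct-runoff ordinates (Q − Q_b): 0.00, 2.85, 4.69, 11.54, 15.38, 34.23, 41.08, 45.92, 64.77, 76.62, 68.46, 61.31, 55.15, 0.00 m³/s.
ΣQ_DR = 482.0 m³/s.
With Δt = 6 h = 21600 s, V = ΣQ_DR · Δt = 482.0 × 21600 = 1.04 × 10^7 m³.

V ≈ 1.04 × 10^7 m³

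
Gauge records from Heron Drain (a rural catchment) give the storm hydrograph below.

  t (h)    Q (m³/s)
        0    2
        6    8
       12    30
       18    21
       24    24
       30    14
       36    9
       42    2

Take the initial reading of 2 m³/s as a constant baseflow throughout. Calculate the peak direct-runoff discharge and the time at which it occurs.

Q_p = 28.0 m³/s at t = 12 h

Subtracting baseflow gives direct-runoff ordinates: 0.0, 6.0, 28.0, 19.0, 22.0, 12.0, 7.0, 0.0 m³/s.
The maximum is 28.0 m³/s, occurring at the reading for t = 12 h.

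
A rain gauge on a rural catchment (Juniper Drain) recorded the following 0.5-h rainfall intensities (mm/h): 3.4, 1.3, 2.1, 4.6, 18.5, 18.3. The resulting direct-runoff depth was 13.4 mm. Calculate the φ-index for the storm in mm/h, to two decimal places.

Only the 2 blocks with intensity above φ contribute runoff: 18.5, 18.3 mm/h.
Σ(I−φ)·Δt = d  ⇒  (18.5+18.3 − 2φ)·0.5 = 13.4
φ = (36.80 − 13.4/0.5) / 2 = 5.00 mm/h.

φ ≈ 5.00 mm/h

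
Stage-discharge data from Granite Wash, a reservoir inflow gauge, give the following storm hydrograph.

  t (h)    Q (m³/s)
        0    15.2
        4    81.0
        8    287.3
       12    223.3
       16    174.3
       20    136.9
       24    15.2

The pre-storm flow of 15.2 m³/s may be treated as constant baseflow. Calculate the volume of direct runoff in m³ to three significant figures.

V ≈ 1.19 × 10^7 m³

Direct-runoff ordinates (Q − Q_b): 0.0, 65.8, 272.1, 208.1, 159.1, 121.7, 0.0 m³/s.
ΣQ_DR = 826.8 m³/s.
With Δt = 4 h = 14400 s, V = ΣQ_DR · Δt = 826.8 × 14400 = 1.19 × 10^7 m³.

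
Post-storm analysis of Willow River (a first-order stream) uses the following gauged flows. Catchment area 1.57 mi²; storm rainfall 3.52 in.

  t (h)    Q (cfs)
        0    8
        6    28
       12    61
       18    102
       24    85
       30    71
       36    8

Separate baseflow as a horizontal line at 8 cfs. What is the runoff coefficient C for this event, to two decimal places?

ΣQ_DR = 307.0 cfs; V = ΣQ_DR·Δt = 6.631 × 10^6 ft³.
Runoff depth d = V / A = 1.818 in.
C = d / P = 1.818 / 3.52 = 0.52.

C ≈ 0.52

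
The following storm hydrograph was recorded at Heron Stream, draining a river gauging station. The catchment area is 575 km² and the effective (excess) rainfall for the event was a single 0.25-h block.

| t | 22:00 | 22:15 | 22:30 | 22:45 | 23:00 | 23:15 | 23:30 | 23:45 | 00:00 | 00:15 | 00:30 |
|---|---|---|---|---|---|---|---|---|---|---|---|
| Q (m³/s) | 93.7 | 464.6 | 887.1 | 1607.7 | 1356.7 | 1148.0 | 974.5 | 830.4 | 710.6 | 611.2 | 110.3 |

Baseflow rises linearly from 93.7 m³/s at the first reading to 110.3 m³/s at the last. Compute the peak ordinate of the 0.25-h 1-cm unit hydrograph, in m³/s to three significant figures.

Direct runoff: 0.00, 369.24, 790.08, 1509.02, 1256.36, 1046.00, 870.84, 725.08, 603.62, 502.56, 0.00 m³/s; ΣQ_DR = 7673 m³/s, peak = 1509.02 m³/s.
Runoff depth d = ΣQ_DR·Δt / A = 7673 × 900 / (575 km²) = 12.01 mm.
The 1-cm UH is the DRH scaled by (10 mm)/d, so U_p = 1509.02 × 10/12.01 = 1260 m³/s.

U_p ≈ 1260 m³/s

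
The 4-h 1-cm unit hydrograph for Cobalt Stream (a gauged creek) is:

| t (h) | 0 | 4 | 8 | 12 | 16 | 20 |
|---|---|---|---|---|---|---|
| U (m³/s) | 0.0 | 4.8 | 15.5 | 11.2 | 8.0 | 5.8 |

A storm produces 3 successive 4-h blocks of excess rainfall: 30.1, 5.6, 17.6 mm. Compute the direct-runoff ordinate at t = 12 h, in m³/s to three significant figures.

By discrete convolution, Q_j = Σ (P_i / 10 mm) · U_{j−i}.
At t = 12 h (j=3): Q = (30.1/10)·11.2 + (5.6/10)·15.5 + (17.6/10)·4.8 = 50.8 m³/s.

Q ≈ 50.8 m³/s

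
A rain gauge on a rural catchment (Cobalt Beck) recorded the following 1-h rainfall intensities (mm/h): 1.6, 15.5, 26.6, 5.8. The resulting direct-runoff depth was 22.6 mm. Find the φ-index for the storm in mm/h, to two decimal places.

Only the 2 blocks with intensity above φ contribute runoff: 15.5, 26.6 mm/h.
Σ(I−φ)·Δt = d  ⇒  (15.5+26.6 − 2φ)·1 = 22.6
φ = (42.10 − 22.6/1) / 2 = 9.75 mm/h.

φ ≈ 9.75 mm/h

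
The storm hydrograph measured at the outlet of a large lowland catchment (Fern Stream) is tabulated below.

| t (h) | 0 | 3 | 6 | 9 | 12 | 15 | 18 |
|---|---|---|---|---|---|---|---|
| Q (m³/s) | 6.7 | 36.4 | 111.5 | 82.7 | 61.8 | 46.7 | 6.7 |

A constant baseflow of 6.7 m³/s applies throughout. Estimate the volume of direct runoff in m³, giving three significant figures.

V ≈ 3.30 × 10^6 m³

Direct-runoff ordinates (Q − Q_b): 0.0, 29.7, 104.8, 76.0, 55.1, 40.0, 0.0 m³/s.
ΣQ_DR = 305.6 m³/s.
With Δt = 3 h = 10800 s, V = ΣQ_DR · Δt = 305.6 × 10800 = 3.30 × 10^6 m³.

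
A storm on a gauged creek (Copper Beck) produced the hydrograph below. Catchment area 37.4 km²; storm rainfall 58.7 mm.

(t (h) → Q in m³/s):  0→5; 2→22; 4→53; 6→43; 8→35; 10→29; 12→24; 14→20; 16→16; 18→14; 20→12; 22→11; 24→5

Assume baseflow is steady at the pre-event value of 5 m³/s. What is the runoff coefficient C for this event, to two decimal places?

ΣQ_DR = 224.0 m³/s; V = ΣQ_DR·Δt = 1.613 × 10^6 m³.
Runoff depth d = V / A = 43.12 mm.
C = d / P = 43.12 / 58.7 = 0.73.

C ≈ 0.73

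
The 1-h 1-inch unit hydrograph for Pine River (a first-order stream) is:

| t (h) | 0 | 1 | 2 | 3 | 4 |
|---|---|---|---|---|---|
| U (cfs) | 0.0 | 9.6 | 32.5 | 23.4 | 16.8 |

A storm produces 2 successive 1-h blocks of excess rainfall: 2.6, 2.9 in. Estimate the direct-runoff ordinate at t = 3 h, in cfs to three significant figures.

By discrete convolution, Q_j = Σ (P_i / 1 in) · U_{j−i}.
At t = 3 h (j=3): Q = (2.6/1)·23.4 + (2.9/1)·32.5 = 155 cfs.

Q ≈ 155 cfs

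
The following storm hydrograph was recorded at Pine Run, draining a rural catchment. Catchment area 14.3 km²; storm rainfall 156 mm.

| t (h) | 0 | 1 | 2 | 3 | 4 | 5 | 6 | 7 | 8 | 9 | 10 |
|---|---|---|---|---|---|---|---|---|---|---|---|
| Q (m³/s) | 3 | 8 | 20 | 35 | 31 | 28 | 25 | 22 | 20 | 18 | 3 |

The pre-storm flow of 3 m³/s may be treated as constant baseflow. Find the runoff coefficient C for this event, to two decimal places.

ΣQ_DR = 180.0 m³/s; V = ΣQ_DR·Δt = 6.480 × 10^5 m³.
Runoff depth d = V / A = 45.31 mm.
C = d / P = 45.31 / 156 = 0.29.

C ≈ 0.29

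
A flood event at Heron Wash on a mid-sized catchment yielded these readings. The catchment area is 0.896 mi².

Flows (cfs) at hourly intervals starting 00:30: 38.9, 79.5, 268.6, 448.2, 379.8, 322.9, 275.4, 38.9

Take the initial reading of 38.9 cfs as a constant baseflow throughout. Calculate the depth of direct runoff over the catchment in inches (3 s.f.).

Direct runoff: 0.0, 40.6, 229.7, 409.3, 340.9, 284.0, 236.5, 0.0 cfs; ΣQ_DR = 1541 cfs.
V = ΣQ_DR · Δt = 1541 × 3600 s = 5.548 × 10^6 ft³.
Over A = 0.896 mi², depth = V / A = 2.67 in.

d ≈ 2.67 in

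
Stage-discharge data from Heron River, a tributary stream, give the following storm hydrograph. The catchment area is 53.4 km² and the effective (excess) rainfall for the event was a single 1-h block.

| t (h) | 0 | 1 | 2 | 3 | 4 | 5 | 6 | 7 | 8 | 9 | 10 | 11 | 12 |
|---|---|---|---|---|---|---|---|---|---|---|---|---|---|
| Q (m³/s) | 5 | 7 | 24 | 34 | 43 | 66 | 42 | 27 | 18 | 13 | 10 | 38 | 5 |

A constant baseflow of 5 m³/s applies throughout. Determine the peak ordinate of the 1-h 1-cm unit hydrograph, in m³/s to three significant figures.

U_p ≈ 33.9 m³/s

Direct runoff: 0.0, 2.0, 19.0, 29.0, 38.0, 61.0, 37.0, 22.0, 13.0, 8.0, 5.0, 33.0, 0.0 m³/s; ΣQ_DR = 267.0 m³/s, peak = 61.0 m³/s.
Runoff depth d = ΣQ_DR·Δt / A = 267.0 × 3600 / (53.4 km²) = 18.00 mm.
The 1-cm UH is the DRH scaled by (10 mm)/d, so U_p = 61.0 × 10/18.00 = 33.9 m³/s.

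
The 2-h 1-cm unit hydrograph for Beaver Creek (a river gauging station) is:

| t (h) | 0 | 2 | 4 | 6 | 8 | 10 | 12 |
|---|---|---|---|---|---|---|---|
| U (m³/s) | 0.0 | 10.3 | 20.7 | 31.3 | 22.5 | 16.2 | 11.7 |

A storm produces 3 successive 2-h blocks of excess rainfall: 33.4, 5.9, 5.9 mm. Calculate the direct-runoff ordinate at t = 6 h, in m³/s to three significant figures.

Q ≈ 123 m³/s

By discrete convolution, Q_j = Σ (P_i / 10 mm) · U_{j−i}.
At t = 6 h (j=3): Q = (33.4/10)·31.3 + (5.9/10)·20.7 + (5.9/10)·10.3 = 123 m³/s.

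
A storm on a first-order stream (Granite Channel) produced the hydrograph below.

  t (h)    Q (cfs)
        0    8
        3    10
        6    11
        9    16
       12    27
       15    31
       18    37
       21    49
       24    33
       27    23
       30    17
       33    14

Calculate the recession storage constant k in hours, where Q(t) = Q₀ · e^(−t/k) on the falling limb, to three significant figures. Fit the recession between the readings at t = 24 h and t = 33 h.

k ≈ 10.5 h

On the falling limb, Q drops from 33 to 14 cfs between t = 24 h and t = 33 h (Δt = 9 h).
k = −Δt / ln(Q₂/Q₁) = −9 / ln(14/33) = 10.5 h.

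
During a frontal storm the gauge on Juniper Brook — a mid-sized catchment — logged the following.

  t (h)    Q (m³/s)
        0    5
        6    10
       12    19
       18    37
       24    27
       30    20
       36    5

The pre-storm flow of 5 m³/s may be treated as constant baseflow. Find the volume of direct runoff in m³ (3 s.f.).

Direct-runoff ordinates (Q − Q_b): 0.0, 5.0, 14.0, 32.0, 22.0, 15.0, 0.0 m³/s.
ΣQ_DR = 88.00 m³/s.
With Δt = 6 h = 21600 s, V = ΣQ_DR · Δt = 88.00 × 21600 = 1.90 × 10^6 m³.

V ≈ 1.90 × 10^6 m³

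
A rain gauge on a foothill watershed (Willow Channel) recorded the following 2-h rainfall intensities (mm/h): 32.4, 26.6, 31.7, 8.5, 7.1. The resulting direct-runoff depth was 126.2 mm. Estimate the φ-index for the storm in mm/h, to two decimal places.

Only the 3 blocks with intensity above φ contribute runoff: 32.4, 26.6, 31.7 mm/h.
Σ(I−φ)·Δt = d  ⇒  (32.4+26.6+31.7 − 3φ)·2 = 126.2
φ = (90.70 − 126.2/2) / 3 = 9.20 mm/h.

φ ≈ 9.20 mm/h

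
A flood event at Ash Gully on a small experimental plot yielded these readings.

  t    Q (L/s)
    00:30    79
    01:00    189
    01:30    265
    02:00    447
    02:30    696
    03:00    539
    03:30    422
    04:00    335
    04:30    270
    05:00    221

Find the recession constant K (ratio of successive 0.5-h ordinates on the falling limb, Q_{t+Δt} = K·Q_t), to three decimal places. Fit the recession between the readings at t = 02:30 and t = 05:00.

K ≈ 0.795

Using the recession-limb readings at t = 02:30 and t = 05:00: Q falls from 696 to 221 L/s over 5 intervals.
K = (Q₂/Q₁)^(1/5) = (221/696)^(1/5) = 0.795.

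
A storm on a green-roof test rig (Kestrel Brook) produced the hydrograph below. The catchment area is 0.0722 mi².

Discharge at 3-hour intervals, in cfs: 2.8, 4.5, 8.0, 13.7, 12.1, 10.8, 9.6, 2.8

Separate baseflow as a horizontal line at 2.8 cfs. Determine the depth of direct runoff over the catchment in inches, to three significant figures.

d ≈ 2.70 in

Direct runoff: 0.0, 1.7, 5.2, 10.9, 9.3, 8.0, 6.8, 0.0 cfs; ΣQ_DR = 41.90 cfs.
V = ΣQ_DR · Δt = 41.90 × 10800 s = 4.525 × 10^5 ft³.
Over A = 0.0722 mi², depth = V / A = 2.70 in.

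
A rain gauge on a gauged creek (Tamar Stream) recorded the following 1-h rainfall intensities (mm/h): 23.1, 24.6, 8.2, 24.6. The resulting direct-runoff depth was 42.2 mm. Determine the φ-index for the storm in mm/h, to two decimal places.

Only the 3 blocks with intensity above φ contribute runoff: 23.1, 24.6, 24.6 mm/h.
Σ(I−φ)·Δt = d  ⇒  (23.1+24.6+24.6 − 3φ)·1 = 42.2
φ = (72.30 − 42.2/1) / 3 = 10.03 mm/h.

φ ≈ 10.03 mm/h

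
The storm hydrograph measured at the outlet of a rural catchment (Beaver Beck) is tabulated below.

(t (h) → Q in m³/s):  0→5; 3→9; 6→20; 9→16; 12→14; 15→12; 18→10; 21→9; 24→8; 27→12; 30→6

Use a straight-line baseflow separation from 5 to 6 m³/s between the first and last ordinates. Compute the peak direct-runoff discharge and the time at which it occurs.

Subtracting baseflow gives direct-runoff ordinates: 0.00, 3.90, 14.80, 10.70, 8.60, 6.50, 4.40, 3.30, 2.20, 6.10, 0.00 m³/s.
The maximum is 14.80 m³/s, occurring at the reading for t = 6 h.

Q_p = 14.80 m³/s at t = 6 h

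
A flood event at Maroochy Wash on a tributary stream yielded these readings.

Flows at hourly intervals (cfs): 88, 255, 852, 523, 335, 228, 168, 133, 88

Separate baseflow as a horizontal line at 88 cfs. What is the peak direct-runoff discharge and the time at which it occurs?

Q_p = 764.0 cfs at t = 2 h

Subtracting baseflow gives direct-runoff ordinates: 0.0, 167.0, 764.0, 435.0, 247.0, 140.0, 80.0, 45.0, 0.0 cfs.
The maximum is 764.0 cfs, occurring at the reading for t = 2 h.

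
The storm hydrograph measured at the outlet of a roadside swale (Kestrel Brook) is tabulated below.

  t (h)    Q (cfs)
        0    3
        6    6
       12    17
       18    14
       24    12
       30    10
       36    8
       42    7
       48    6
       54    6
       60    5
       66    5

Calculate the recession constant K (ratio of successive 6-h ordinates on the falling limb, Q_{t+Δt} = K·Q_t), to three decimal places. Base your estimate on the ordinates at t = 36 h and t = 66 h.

Using the recession-limb readings at t = 36 h and t = 66 h: Q falls from 8 to 5 cfs over 5 intervals.
K = (Q₂/Q₁)^(1/5) = (5/8)^(1/5) = 0.910.

K ≈ 0.910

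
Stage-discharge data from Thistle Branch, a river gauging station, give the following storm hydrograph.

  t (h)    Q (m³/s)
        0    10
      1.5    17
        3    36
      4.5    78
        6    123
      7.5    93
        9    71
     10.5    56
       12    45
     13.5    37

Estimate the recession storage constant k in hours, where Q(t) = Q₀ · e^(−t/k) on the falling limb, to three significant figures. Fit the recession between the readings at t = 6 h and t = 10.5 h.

On the falling limb, Q drops from 123 to 56 m³/s between t = 6 h and t = 10.5 h (Δt = 4.5 h).
k = −Δt / ln(Q₂/Q₁) = −4.5 / ln(56/123) = 5.72 h.

k ≈ 5.72 h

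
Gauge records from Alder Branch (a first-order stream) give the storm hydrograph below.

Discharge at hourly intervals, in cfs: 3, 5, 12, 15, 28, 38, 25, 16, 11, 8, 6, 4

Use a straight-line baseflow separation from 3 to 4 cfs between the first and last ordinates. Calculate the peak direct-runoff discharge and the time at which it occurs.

Q_p = 34.55 cfs at t = 5 h

Subtracting baseflow gives direct-runoff ordinates: 0.00, 1.91, 8.82, 11.73, 24.64, 34.55, 21.45, 12.36, 7.27, 4.18, 2.09, 0.00 cfs.
The maximum is 34.55 cfs, occurring at the reading for t = 5 h.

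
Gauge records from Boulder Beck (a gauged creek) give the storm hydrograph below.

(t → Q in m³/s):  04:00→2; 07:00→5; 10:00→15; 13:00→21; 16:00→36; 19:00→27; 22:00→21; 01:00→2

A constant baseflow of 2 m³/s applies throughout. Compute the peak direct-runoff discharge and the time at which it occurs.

Subtracting baseflow gives direct-runoff ordinates: 0.0, 3.0, 13.0, 19.0, 34.0, 25.0, 19.0, 0.0 m³/s.
The maximum is 34.0 m³/s, occurring at the reading for t = 16:00.

Q_p = 34.0 m³/s at t = 16:00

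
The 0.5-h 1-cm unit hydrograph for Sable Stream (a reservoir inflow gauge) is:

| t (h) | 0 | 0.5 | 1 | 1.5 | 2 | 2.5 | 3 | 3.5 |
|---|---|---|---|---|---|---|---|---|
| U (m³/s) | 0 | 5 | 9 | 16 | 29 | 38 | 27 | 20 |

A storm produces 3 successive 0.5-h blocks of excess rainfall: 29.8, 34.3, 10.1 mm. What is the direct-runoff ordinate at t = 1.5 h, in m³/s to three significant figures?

Q ≈ 83.6 m³/s

By discrete convolution, Q_j = Σ (P_i / 10 mm) · U_{j−i}.
At t = 1.5 h (j=3): Q = (29.8/10)·16 + (34.3/10)·9 + (10.1/10)·5 = 83.6 m³/s.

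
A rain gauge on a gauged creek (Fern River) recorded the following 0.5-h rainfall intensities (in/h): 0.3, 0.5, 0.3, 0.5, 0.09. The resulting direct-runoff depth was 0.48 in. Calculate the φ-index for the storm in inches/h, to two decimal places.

Only the 4 blocks with intensity above φ contribute runoff: 0.3, 0.5, 0.3, 0.5 in/h.
Σ(I−φ)·Δt = d  ⇒  (0.3+0.5+0.3+0.5 − 4φ)·0.5 = 0.48
φ = (1.600 − 0.48/0.5) / 4 = 0.16 in/h.

φ ≈ 0.16 in/h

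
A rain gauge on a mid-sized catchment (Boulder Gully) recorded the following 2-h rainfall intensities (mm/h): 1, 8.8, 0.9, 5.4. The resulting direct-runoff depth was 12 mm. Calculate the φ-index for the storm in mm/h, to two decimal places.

Only the 2 blocks with intensity above φ contribute runoff: 8.8, 5.4 mm/h.
Σ(I−φ)·Δt = d  ⇒  (8.8+5.4 − 2φ)·2 = 12
φ = (14.20 − 12/2) / 2 = 4.10 mm/h.

φ ≈ 4.10 mm/h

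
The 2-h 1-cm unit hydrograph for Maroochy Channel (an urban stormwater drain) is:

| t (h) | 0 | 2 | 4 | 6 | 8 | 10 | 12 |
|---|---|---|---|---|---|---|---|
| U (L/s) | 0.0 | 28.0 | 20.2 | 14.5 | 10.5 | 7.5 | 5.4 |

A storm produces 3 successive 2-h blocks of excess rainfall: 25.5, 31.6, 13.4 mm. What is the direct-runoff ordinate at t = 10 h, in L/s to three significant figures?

Q ≈ 71.7 L/s

By discrete convolution, Q_j = Σ (P_i / 10 mm) · U_{j−i}.
At t = 10 h (j=5): Q = (25.5/10)·7.5 + (31.6/10)·10.5 + (13.4/10)·14.5 = 71.7 L/s.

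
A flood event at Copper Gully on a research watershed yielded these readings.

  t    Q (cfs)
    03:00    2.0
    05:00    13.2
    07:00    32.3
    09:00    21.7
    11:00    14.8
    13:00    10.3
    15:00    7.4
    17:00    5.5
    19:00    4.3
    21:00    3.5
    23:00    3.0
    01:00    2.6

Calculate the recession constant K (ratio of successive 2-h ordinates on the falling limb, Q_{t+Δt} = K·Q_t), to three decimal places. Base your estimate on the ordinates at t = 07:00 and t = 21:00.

K ≈ 0.728

Using the recession-limb readings at t = 07:00 and t = 21:00: Q falls from 32.3 to 3.5 cfs over 7 intervals.
K = (Q₂/Q₁)^(1/7) = (3.5/32.3)^(1/7) = 0.728.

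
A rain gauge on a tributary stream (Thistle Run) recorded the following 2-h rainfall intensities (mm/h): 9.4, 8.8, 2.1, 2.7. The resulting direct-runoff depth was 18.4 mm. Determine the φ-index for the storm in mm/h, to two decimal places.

φ ≈ 4.50 mm/h

Only the 2 blocks with intensity above φ contribute runoff: 9.4, 8.8 mm/h.
Σ(I−φ)·Δt = d  ⇒  (9.4+8.8 − 2φ)·2 = 18.4
φ = (18.20 − 18.4/2) / 2 = 4.50 mm/h.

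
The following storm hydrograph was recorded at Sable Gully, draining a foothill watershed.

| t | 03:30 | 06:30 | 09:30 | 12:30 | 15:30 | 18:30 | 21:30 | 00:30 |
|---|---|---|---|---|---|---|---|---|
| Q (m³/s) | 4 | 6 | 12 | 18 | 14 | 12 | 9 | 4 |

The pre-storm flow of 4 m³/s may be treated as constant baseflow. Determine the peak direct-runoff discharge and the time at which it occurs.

Q_p = 14.0 m³/s at t = 12:30

Subtracting baseflow gives direct-runoff ordinates: 0.0, 2.0, 8.0, 14.0, 10.0, 8.0, 5.0, 0.0 m³/s.
The maximum is 14.0 m³/s, occurring at the reading for t = 12:30.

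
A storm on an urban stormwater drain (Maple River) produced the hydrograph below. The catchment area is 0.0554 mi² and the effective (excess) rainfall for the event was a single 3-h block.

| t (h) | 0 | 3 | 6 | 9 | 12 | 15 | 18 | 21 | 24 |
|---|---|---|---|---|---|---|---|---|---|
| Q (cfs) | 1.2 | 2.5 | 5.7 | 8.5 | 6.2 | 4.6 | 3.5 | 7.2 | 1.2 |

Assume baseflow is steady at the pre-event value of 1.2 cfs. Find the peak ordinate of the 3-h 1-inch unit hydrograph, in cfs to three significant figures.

U_p ≈ 2.92 cfs

Direct runoff: 0.0, 1.3, 4.5, 7.3, 5.0, 3.4, 2.3, 6.0, 0.0 cfs; ΣQ_DR = 29.80 cfs, peak = 7.3 cfs.
Runoff depth d = ΣQ_DR·Δt / A = 29.80 × 10800 / (0.0554 mi²) = 2.501 in.
The 1-inch UH is the DRH scaled by (1 in)/d, so U_p = 7.3 × 1/2.501 = 2.92 cfs.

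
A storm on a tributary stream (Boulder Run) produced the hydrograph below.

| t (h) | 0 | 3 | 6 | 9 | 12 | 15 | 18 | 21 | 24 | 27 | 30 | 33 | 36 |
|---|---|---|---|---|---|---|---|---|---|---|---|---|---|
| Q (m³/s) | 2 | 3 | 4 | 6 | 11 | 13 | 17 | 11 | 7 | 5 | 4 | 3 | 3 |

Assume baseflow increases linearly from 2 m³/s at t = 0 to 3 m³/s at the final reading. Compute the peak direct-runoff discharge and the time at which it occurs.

Subtracting baseflow gives direct-runoff ordinates: 0.00, 0.92, 1.83, 3.75, 8.67, 10.58, 14.50, 8.42, 4.33, 2.25, 1.17, 0.08, 0.00 m³/s.
The maximum is 14.50 m³/s, occurring at the reading for t = 18 h.

Q_p = 14.50 m³/s at t = 18 h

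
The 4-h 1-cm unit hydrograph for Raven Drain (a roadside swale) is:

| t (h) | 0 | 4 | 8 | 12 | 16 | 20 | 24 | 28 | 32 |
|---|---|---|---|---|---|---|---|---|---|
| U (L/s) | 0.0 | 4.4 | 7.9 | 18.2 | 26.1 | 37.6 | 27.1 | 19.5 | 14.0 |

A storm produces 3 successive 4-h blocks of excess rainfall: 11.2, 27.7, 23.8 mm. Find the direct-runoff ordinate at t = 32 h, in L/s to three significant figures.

By discrete convolution, Q_j = Σ (P_i / 10 mm) · U_{j−i}.
At t = 32 h (j=8): Q = (11.2/10)·14.0 + (27.7/10)·19.5 + (23.8/10)·27.1 = 134 L/s.

Q ≈ 134 L/s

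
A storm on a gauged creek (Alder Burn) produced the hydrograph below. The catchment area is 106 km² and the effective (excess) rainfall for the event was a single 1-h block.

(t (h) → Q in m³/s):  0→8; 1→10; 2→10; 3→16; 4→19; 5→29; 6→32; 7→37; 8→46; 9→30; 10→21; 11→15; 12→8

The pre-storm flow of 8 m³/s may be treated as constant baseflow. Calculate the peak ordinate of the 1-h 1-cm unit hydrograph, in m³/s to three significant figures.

Direct runoff: 0.0, 2.0, 2.0, 8.0, 11.0, 21.0, 24.0, 29.0, 38.0, 22.0, 13.0, 7.0, 0.0 m³/s; ΣQ_DR = 177.0 m³/s, peak = 38.0 m³/s.
Runoff depth d = ΣQ_DR·Δt / A = 177.0 × 3600 / (106 km²) = 6.011 mm.
The 1-cm UH is the DRH scaled by (10 mm)/d, so U_p = 38.0 × 10/6.011 = 63.2 m³/s.

U_p ≈ 63.2 m³/s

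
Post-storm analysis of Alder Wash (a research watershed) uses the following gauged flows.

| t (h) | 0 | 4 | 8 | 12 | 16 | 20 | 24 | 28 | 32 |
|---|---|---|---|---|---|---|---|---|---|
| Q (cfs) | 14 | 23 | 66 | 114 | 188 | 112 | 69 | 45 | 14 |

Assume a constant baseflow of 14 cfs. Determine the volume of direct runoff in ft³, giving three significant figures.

Direct-runoff ordinates (Q − Q_b): 0.0, 9.0, 52.0, 100.0, 174.0, 98.0, 55.0, 31.0, 0.0 cfs.
ΣQ_DR = 519.0 cfs.
With Δt = 4 h = 14400 s, V = ΣQ_DR · Δt = 519.0 × 14400 = 7.47 × 10^6 ft³.

V ≈ 7.47 × 10^6 ft³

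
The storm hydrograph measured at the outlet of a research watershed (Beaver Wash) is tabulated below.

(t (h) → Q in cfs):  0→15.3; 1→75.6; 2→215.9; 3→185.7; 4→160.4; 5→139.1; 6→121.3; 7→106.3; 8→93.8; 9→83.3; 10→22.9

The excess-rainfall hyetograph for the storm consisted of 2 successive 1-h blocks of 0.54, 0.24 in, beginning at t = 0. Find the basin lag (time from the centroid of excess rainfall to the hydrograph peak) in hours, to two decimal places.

t_L ≈ 1.19 h

Centroid of excess rainfall: t_c = Σ P_i·t̄_i / ΣP_i = 0.8077 h (block centres at 0.5, 1.5 h).
Hydrograph peak occurs at t = 2 h, so basin lag t_L = 2 − 0.8077 = 1.19 h.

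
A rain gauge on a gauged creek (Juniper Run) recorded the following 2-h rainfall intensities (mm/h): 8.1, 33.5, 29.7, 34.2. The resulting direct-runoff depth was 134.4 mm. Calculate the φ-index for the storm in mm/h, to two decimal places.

φ ≈ 10.07 mm/h

Only the 3 blocks with intensity above φ contribute runoff: 33.5, 29.7, 34.2 mm/h.
Σ(I−φ)·Δt = d  ⇒  (33.5+29.7+34.2 − 3φ)·2 = 134.4
φ = (97.40 − 134.4/2) / 3 = 10.07 mm/h.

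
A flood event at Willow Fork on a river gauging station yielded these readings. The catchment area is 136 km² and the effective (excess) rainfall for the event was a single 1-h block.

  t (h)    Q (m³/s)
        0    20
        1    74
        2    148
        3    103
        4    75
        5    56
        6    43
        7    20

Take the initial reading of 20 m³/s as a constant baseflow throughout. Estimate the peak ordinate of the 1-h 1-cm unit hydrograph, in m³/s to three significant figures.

Direct runoff: 0.0, 54.0, 128.0, 83.0, 55.0, 36.0, 23.0, 0.0 m³/s; ΣQ_DR = 379.0 m³/s, peak = 128.0 m³/s.
Runoff depth d = ΣQ_DR·Δt / A = 379.0 × 3600 / (136 km²) = 10.03 mm.
The 1-cm UH is the DRH scaled by (10 mm)/d, so U_p = 128.0 × 10/10.03 = 128 m³/s.

U_p ≈ 128 m³/s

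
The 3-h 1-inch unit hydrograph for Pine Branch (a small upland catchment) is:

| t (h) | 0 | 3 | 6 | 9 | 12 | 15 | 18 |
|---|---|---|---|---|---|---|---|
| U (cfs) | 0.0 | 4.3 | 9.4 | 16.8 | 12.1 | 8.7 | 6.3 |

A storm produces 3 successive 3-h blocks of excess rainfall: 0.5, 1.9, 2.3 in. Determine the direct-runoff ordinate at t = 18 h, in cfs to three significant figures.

Q ≈ 47.5 cfs

By discrete convolution, Q_j = Σ (P_i / 1 in) · U_{j−i}.
At t = 18 h (j=6): Q = (0.5/1)·6.3 + (1.9/1)·8.7 + (2.3/1)·12.1 = 47.5 cfs.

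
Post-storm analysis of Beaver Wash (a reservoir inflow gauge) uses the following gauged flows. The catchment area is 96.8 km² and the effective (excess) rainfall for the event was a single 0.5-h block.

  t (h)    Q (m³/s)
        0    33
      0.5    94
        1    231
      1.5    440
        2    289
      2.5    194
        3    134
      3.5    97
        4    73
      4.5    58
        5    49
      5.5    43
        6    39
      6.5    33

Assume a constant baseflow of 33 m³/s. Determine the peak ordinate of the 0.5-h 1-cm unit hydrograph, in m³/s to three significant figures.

Direct runoff: 0.0, 61.0, 198.0, 407.0, 256.0, 161.0, 101.0, 64.0, 40.0, 25.0, 16.0, 10.0, 6.0, 0.0 m³/s; ΣQ_DR = 1345 m³/s, peak = 407.0 m³/s.
Runoff depth d = ΣQ_DR·Δt / A = 1345 × 1800 / (96.8 km²) = 25.01 mm.
The 1-cm UH is the DRH scaled by (10 mm)/d, so U_p = 407.0 × 10/25.01 = 163 m³/s.

U_p ≈ 163 m³/s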